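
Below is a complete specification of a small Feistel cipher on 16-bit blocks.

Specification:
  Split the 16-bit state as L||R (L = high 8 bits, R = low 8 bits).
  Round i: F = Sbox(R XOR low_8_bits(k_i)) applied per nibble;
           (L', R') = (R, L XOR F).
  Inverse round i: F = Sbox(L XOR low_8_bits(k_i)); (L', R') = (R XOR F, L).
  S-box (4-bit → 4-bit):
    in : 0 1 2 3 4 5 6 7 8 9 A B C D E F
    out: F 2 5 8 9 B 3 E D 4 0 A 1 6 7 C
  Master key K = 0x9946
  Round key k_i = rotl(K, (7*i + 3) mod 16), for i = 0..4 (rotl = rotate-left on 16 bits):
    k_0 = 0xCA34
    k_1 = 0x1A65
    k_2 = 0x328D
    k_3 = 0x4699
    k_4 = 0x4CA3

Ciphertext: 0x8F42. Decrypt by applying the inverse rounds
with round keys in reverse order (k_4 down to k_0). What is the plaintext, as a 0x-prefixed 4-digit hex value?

0xEE77

s_0 = ciphertext = 0x8F42
s_1 = InvRound(s_0, k_4) = 0x138F
s_2 = InvRound(s_1, k_3) = 0x5F13
s_3 = InvRound(s_2, k_2) = 0x765F
s_4 = InvRound(s_3, k_1) = 0x7776
s_5 = InvRound(s_4, k_0) = 0xEE77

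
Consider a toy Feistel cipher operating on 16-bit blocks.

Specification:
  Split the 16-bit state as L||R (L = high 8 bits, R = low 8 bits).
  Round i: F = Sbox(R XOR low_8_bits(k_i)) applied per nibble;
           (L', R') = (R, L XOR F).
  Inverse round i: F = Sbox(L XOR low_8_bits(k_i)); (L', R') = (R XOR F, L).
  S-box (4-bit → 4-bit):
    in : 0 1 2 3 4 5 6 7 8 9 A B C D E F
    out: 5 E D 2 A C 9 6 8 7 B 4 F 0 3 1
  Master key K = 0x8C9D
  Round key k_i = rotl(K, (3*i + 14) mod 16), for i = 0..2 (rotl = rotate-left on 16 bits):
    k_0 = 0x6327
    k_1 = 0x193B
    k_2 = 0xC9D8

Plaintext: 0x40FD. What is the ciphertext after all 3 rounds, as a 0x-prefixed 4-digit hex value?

s_0 = plaintext = 0x40FD
s_1 = Round(s_0, k_0) = 0xFD4B
s_2 = Round(s_1, k_1) = 0x4B98
s_3 = Round(s_2, k_2) = 0x98EE

0x98EE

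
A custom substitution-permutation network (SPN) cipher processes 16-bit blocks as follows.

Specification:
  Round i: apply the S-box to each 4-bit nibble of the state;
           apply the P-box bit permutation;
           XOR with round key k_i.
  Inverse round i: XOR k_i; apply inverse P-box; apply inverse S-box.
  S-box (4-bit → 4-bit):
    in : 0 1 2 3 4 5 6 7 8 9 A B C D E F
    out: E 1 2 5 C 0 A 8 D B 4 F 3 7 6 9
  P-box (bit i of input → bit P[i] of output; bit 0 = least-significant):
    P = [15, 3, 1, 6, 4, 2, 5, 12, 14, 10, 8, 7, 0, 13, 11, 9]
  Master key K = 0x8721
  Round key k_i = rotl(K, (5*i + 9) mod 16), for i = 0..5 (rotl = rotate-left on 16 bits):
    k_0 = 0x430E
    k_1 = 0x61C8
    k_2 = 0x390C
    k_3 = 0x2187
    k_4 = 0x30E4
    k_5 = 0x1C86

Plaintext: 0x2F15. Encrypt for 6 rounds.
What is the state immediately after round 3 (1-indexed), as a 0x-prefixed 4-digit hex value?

0x3CF1

s_0 = plaintext = 0x2F15
s_1 = Round(s_0, k_0) = 0x239E
s_2 = Round(s_1, k_1) = 0x10D6
s_3 = Round(s_2, k_2) = 0x3CF1
s_4 = Round(s_3, k_3) = 0xFD96
s_5 = Round(s_4, k_4) = 0x67B9
s_6 = Round(s_5, k_5) = 0xAE7A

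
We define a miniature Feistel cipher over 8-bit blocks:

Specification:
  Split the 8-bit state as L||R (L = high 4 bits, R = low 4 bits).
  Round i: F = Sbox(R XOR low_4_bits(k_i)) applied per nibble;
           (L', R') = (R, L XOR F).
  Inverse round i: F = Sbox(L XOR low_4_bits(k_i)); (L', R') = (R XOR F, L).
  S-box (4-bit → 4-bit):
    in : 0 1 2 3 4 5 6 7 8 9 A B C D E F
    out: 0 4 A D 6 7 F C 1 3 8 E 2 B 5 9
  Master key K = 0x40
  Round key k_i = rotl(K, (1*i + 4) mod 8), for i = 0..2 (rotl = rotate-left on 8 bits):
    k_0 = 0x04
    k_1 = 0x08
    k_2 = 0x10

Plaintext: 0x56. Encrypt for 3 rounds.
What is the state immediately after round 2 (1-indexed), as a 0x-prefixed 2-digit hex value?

s_0 = plaintext = 0x56
s_1 = Round(s_0, k_0) = 0x6F
s_2 = Round(s_1, k_1) = 0xFA
s_3 = Round(s_2, k_2) = 0xA7

0xFA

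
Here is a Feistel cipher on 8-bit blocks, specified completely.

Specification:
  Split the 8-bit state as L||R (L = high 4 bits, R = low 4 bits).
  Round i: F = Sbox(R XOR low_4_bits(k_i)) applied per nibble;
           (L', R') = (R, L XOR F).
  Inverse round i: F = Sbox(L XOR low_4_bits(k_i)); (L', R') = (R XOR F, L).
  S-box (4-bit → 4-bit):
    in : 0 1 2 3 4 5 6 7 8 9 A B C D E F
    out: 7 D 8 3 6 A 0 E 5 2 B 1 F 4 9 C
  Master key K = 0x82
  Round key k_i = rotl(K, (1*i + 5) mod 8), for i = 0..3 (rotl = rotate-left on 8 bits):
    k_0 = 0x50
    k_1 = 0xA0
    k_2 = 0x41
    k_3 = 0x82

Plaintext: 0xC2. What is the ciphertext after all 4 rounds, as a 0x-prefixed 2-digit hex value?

0xEB

s_0 = plaintext = 0xC2
s_1 = Round(s_0, k_0) = 0x24
s_2 = Round(s_1, k_1) = 0x44
s_3 = Round(s_2, k_2) = 0x4E
s_4 = Round(s_3, k_3) = 0xEB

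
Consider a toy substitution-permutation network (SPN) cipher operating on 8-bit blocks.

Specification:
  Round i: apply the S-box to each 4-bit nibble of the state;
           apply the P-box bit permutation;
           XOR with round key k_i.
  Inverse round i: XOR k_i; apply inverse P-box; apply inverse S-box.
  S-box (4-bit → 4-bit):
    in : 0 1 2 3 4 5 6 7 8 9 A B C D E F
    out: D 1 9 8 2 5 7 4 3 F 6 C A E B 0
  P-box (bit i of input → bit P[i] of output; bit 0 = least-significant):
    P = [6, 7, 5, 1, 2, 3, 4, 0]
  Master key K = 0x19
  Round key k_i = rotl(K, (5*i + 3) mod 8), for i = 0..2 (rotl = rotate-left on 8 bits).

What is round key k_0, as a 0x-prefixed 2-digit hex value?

0xC8

K = 0x19
k_0 = rotl(K, (5*0+3) mod 8) = rotl(K, 3) = 0xC8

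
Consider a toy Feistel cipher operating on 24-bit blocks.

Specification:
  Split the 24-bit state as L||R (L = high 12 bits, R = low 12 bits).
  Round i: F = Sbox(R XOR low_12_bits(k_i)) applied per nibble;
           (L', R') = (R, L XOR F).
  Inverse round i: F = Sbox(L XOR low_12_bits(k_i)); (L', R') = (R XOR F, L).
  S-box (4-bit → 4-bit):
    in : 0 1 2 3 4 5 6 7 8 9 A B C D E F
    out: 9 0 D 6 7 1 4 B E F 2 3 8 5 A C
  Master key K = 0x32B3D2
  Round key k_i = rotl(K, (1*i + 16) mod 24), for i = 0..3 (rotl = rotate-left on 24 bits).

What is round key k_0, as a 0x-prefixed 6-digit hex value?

0xD232B3

K = 0x32B3D2
k_0 = rotl(K, (1*0+16) mod 24) = rotl(K, 16) = 0xD232B3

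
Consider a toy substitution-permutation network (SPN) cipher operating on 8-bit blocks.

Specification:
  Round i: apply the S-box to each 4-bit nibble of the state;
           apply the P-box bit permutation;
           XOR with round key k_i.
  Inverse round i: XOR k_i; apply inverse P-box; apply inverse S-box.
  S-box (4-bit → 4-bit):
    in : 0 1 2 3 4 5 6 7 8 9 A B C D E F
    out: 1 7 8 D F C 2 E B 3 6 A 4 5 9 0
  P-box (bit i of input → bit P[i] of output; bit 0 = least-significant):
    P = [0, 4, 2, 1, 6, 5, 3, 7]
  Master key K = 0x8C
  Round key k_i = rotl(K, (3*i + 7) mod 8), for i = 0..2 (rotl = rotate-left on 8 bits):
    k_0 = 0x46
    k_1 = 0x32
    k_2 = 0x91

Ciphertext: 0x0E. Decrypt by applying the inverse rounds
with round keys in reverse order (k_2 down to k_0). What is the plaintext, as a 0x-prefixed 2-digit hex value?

s_0 = ciphertext = 0x0E
s_1 = InvRound(s_0, k_2) = 0x54
s_2 = InvRound(s_1, k_1) = 0x95
s_3 = InvRound(s_2, k_0) = 0xE8

0xE8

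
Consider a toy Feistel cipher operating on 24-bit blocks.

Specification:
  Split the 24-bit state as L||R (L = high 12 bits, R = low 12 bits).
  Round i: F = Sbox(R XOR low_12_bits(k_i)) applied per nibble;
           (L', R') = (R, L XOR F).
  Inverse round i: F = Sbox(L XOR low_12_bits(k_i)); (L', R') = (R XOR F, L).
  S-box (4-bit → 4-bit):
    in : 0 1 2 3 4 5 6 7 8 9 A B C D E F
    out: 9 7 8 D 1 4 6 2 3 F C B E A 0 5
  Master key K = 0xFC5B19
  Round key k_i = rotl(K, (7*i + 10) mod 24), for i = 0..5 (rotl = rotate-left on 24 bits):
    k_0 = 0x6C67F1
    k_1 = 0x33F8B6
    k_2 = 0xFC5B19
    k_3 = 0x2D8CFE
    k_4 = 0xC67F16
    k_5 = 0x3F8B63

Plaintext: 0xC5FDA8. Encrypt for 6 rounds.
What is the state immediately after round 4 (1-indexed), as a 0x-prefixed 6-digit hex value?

0x432D80

s_0 = plaintext = 0xC5FDA8
s_1 = Round(s_0, k_0) = 0xDA8010
s_2 = Round(s_1, k_1) = 0x010E6E
s_3 = Round(s_2, k_2) = 0xE6E432
s_4 = Round(s_3, k_3) = 0x432D80
s_5 = Round(s_4, k_4) = 0xD80CC4
s_6 = Round(s_5, k_5) = 0xCC4F42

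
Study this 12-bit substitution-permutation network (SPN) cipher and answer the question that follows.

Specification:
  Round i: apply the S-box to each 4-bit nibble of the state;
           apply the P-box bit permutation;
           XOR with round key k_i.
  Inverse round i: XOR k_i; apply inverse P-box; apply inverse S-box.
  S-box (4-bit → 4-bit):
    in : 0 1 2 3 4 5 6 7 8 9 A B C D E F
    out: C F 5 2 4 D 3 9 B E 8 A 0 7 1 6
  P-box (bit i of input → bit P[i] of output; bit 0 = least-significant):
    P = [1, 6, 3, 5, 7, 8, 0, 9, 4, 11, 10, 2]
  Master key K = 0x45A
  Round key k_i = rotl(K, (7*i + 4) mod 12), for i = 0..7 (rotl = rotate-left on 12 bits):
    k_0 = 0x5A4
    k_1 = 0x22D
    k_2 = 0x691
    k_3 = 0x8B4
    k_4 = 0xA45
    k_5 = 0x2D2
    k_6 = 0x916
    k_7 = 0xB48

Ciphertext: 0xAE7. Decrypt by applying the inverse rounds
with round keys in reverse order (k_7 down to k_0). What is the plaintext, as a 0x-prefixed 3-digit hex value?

0xDF9

s_0 = ciphertext = 0xAE7
s_1 = InvRound(s_0, k_7) = 0xAD5
s_2 = InvRound(s_1, k_6) = 0xC16
s_3 = InvRound(s_2, k_5) = 0x973
s_4 = InvRound(s_3, k_4) = 0x7B7
s_5 = InvRound(s_4, k_3) = 0xF9E
s_6 = InvRound(s_5, k_2) = 0xBF2
s_7 = InvRound(s_6, k_1) = 0x8DD
s_8 = InvRound(s_7, k_0) = 0xDF9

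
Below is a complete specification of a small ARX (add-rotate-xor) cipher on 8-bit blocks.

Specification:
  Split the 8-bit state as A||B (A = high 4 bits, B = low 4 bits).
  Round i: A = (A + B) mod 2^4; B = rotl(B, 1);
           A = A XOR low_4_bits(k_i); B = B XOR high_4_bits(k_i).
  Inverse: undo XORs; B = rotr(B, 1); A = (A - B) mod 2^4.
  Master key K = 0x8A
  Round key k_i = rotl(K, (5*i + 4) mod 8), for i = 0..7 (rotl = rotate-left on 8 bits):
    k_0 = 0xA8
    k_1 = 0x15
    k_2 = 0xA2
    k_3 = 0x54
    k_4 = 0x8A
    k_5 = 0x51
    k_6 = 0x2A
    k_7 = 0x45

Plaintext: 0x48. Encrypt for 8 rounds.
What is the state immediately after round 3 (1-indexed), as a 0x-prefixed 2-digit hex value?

s_0 = plaintext = 0x48
s_1 = Round(s_0, k_0) = 0x4B
s_2 = Round(s_1, k_1) = 0xA6
s_3 = Round(s_2, k_2) = 0x26
s_4 = Round(s_3, k_3) = 0xC9
s_5 = Round(s_4, k_4) = 0xFB
s_6 = Round(s_5, k_5) = 0xB2
s_7 = Round(s_6, k_6) = 0x76
s_8 = Round(s_7, k_7) = 0x88

0x26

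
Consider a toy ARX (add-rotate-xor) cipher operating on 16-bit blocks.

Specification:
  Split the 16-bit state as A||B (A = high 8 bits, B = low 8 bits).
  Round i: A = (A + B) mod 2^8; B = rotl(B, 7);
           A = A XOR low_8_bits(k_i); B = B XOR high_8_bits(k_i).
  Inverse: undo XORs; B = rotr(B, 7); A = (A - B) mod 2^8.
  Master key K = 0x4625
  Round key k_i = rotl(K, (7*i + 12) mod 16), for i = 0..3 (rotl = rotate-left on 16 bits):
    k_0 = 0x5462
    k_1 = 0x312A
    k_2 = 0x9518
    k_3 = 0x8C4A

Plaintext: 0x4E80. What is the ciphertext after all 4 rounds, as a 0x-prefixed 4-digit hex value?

s_0 = plaintext = 0x4E80
s_1 = Round(s_0, k_0) = 0xAC14
s_2 = Round(s_1, k_1) = 0xEA3B
s_3 = Round(s_2, k_2) = 0x3D08
s_4 = Round(s_3, k_3) = 0x0F88

0x0F88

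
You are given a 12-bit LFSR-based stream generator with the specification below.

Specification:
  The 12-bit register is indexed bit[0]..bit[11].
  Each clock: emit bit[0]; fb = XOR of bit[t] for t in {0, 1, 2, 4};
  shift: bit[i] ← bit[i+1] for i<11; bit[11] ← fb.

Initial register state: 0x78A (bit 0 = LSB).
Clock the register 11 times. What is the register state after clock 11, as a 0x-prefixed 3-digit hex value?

reg_0 = 0x78A
clock 1: out=0, reg = 0xBC5
clock 2: out=1, reg = 0x5E2
clock 3: out=0, reg = 0xAF1
clock 4: out=1, reg = 0x578
clock 5: out=0, reg = 0xABC
clock 6: out=0, reg = 0x55E
clock 7: out=0, reg = 0xAAF
clock 8: out=1, reg = 0xD57
clock 9: out=1, reg = 0x6AB
clock 10: out=1, reg = 0x355
clock 11: out=1, reg = 0x9AA

0x9AA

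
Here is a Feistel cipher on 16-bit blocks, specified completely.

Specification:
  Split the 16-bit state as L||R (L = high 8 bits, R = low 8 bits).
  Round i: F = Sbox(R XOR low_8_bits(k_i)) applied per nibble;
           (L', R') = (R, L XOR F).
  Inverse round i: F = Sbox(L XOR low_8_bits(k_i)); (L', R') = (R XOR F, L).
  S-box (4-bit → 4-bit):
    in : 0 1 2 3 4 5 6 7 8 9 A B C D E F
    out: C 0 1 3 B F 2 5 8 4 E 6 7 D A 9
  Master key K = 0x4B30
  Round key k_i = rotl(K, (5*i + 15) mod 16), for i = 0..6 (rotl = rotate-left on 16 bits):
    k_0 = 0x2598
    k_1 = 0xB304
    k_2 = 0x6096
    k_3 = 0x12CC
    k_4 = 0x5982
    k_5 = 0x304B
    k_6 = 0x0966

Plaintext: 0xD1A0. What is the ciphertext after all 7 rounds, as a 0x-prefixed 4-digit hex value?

s_0 = plaintext = 0xD1A0
s_1 = Round(s_0, k_0) = 0xA0E9
s_2 = Round(s_1, k_1) = 0xE90D
s_3 = Round(s_2, k_2) = 0x0DAF
s_4 = Round(s_3, k_3) = 0xAF2E
s_5 = Round(s_4, k_4) = 0x2E48
s_6 = Round(s_5, k_5) = 0x48ED
s_7 = Round(s_6, k_6) = 0xEDCE

0xEDCE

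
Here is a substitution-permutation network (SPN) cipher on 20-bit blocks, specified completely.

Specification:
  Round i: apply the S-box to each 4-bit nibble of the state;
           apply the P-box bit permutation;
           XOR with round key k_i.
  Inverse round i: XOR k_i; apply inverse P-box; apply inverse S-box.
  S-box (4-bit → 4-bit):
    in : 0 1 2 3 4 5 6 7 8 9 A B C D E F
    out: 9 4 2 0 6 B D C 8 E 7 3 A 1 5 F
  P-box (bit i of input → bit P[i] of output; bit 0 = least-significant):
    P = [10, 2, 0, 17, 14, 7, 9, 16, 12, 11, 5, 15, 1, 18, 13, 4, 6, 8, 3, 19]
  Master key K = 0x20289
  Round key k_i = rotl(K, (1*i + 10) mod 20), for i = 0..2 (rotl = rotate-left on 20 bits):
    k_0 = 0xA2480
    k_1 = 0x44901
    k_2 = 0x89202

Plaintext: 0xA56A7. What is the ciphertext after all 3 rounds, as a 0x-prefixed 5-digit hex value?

0x2A329

s_0 = plaintext = 0xA56A7
s_1 = Round(s_0, k_0) = 0xCF77B
s_2 = Round(s_1, k_1) = 0x9EE37
s_3 = Round(s_2, k_2) = 0x2A329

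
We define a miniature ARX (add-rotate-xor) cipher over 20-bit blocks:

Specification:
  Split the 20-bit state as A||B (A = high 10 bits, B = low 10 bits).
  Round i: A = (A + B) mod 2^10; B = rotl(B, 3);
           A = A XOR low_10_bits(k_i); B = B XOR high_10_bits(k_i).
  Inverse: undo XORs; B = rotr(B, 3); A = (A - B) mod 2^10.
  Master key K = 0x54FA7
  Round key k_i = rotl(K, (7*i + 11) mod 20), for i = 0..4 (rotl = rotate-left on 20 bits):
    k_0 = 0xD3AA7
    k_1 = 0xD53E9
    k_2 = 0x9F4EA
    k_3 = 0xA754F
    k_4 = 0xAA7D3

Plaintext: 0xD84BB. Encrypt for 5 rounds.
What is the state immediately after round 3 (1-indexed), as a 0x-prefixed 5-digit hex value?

s_0 = plaintext = 0xD84BB
s_1 = Round(s_0, k_0) = 0xAEE97
s_2 = Round(s_1, k_1) = 0xAEFE9
s_3 = Round(s_2, k_2) = 0x93932
s_4 = Round(s_3, k_3) = 0xB3F0F
s_5 = Round(s_4, k_4) = 0x836D7

0x93932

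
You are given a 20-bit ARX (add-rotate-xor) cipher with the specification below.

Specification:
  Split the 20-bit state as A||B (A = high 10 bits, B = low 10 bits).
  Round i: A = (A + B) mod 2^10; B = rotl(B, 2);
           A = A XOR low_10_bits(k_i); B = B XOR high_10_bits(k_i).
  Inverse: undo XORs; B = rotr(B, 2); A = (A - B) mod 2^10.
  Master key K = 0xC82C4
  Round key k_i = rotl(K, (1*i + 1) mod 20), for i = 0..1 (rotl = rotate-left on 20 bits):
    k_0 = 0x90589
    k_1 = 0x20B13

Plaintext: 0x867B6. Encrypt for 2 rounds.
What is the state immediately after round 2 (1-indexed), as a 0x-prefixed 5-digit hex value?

s_0 = plaintext = 0x867B6
s_1 = Round(s_0, k_0) = 0x1189A
s_2 = Round(s_1, k_1) = 0xFCEEA

0xFCEEA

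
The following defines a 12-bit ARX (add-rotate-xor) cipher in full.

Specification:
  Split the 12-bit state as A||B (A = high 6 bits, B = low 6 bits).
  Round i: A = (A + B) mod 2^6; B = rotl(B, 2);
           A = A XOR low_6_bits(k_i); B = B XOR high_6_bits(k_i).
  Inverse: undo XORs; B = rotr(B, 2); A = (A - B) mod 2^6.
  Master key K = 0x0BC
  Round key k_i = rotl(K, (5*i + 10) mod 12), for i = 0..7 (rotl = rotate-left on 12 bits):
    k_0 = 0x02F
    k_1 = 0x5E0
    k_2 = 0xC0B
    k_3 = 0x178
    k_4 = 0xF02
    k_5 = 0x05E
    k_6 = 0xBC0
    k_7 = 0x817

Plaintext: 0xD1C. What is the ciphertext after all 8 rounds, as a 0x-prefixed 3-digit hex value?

0xA7A

s_0 = plaintext = 0xD1C
s_1 = Round(s_0, k_0) = 0xFF1
s_2 = Round(s_1, k_1) = 0x410
s_3 = Round(s_2, k_2) = 0xAF1
s_4 = Round(s_3, k_3) = 0x902
s_5 = Round(s_4, k_4) = 0x934
s_6 = Round(s_5, k_5) = 0x192
s_7 = Round(s_6, k_6) = 0x626
s_8 = Round(s_7, k_7) = 0xA7A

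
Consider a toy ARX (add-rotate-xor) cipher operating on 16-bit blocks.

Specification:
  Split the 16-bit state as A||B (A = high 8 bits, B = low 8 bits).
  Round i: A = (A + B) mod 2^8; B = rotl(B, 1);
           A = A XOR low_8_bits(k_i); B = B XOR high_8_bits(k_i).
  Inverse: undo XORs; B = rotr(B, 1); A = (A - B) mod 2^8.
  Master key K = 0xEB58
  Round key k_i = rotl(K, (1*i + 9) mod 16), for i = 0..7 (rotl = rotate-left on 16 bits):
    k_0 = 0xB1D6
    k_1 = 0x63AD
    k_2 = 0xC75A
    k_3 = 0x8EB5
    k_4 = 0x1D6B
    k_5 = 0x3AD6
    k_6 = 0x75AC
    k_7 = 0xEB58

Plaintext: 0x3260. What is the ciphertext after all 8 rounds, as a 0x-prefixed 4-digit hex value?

0xE871

s_0 = plaintext = 0x3260
s_1 = Round(s_0, k_0) = 0x4471
s_2 = Round(s_1, k_1) = 0x1881
s_3 = Round(s_2, k_2) = 0xC3C4
s_4 = Round(s_3, k_3) = 0x3207
s_5 = Round(s_4, k_4) = 0x5213
s_6 = Round(s_5, k_5) = 0xB31C
s_7 = Round(s_6, k_6) = 0x634D
s_8 = Round(s_7, k_7) = 0xE871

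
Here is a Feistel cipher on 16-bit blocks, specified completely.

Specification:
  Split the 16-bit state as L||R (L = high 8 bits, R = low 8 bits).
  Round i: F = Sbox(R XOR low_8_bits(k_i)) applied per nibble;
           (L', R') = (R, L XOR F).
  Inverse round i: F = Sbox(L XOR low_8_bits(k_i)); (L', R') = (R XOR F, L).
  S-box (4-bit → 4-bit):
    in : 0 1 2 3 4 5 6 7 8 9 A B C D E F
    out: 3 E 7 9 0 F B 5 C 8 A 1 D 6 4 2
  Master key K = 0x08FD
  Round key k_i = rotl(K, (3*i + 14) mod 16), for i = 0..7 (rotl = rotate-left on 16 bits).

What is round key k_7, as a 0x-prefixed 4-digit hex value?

0x47E8

K = 0x08FD
k_0 = rotl(K, (3*0+14) mod 16) = rotl(K, 14) = 0x423F
k_1 = rotl(K, (3*1+14) mod 16) = rotl(K, 1) = 0x11FA
k_2 = rotl(K, (3*2+14) mod 16) = rotl(K, 4) = 0x8FD0
k_3 = rotl(K, (3*3+14) mod 16) = rotl(K, 7) = 0x7E84
k_4 = rotl(K, (3*4+14) mod 16) = rotl(K, 10) = 0xF423
k_5 = rotl(K, (3*5+14) mod 16) = rotl(K, 13) = 0xA11F
k_6 = rotl(K, (3*6+14) mod 16) = rotl(K, 0) = 0x08FD
k_7 = rotl(K, (3*7+14) mod 16) = rotl(K, 3) = 0x47E8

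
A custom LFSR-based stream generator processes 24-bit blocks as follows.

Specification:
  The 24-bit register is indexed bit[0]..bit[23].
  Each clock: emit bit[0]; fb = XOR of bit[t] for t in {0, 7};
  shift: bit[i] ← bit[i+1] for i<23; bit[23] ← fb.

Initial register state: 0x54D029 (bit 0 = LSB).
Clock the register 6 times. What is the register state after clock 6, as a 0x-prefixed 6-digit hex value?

0x255340

reg_0 = 0x54D029
clock 1: out=1, reg = 0xAA6814
clock 2: out=0, reg = 0x55340A
clock 3: out=0, reg = 0x2A9A05
clock 4: out=1, reg = 0x954D02
clock 5: out=0, reg = 0x4AA681
clock 6: out=1, reg = 0x255340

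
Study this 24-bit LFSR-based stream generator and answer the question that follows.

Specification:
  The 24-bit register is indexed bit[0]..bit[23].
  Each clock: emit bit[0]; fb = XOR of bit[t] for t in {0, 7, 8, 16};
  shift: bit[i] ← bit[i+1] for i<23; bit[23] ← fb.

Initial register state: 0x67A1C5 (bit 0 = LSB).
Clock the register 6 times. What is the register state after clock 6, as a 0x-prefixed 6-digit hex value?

reg_0 = 0x67A1C5
clock 1: out=1, reg = 0x33D0E2
clock 2: out=0, reg = 0x19E871
clock 3: out=1, reg = 0x0CF438
clock 4: out=0, reg = 0x067A1C
clock 5: out=0, reg = 0x033D0E
clock 6: out=0, reg = 0x019E87

0x019E87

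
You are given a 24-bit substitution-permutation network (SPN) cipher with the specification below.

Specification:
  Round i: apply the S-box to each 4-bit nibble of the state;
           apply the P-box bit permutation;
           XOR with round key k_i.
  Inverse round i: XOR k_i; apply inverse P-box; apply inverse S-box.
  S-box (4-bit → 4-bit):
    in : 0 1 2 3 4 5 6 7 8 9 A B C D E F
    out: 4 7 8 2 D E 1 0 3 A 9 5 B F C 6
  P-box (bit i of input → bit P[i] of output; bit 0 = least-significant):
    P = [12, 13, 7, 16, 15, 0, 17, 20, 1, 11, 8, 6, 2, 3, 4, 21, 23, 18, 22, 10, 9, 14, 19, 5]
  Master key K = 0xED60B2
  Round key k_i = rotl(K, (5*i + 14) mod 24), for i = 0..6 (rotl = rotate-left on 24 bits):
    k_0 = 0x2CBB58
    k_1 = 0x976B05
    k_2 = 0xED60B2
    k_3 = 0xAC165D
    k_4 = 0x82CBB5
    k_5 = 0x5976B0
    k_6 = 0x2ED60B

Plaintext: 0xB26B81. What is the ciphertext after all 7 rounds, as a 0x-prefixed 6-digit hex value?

s_0 = plaintext = 0xB26B81
s_1 = Round(s_0, k_0) = 0x240CDF
s_2 = Round(s_1, k_1) = 0x45C7F6
s_3 = Round(s_2, k_2) = 0x83769F
s_4 = Round(s_3, k_3) = 0xB874DE
s_5 = Round(s_4, k_4) = 0x1D4876
s_6 = Round(s_5, k_5) = 0xB528A6
s_7 = Round(s_6, k_6) = 0x524809

0x524809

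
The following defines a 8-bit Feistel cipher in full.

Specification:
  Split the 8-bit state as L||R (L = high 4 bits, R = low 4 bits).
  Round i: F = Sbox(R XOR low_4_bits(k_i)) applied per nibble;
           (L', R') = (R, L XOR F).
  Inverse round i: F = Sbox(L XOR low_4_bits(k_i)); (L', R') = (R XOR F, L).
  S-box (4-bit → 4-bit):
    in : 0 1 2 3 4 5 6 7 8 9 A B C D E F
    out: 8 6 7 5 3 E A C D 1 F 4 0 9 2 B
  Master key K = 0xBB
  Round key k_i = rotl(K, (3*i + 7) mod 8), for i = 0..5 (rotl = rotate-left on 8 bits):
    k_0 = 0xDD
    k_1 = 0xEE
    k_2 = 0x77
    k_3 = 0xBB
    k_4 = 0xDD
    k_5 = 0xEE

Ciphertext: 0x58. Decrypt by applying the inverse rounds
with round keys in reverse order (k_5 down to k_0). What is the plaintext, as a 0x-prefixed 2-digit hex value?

0x1D

s_0 = ciphertext = 0x58
s_1 = InvRound(s_0, k_5) = 0xC5
s_2 = InvRound(s_1, k_4) = 0x3C
s_3 = InvRound(s_2, k_3) = 0x13
s_4 = InvRound(s_3, k_2) = 0x91
s_5 = InvRound(s_4, k_1) = 0xD9
s_6 = InvRound(s_5, k_0) = 0x1D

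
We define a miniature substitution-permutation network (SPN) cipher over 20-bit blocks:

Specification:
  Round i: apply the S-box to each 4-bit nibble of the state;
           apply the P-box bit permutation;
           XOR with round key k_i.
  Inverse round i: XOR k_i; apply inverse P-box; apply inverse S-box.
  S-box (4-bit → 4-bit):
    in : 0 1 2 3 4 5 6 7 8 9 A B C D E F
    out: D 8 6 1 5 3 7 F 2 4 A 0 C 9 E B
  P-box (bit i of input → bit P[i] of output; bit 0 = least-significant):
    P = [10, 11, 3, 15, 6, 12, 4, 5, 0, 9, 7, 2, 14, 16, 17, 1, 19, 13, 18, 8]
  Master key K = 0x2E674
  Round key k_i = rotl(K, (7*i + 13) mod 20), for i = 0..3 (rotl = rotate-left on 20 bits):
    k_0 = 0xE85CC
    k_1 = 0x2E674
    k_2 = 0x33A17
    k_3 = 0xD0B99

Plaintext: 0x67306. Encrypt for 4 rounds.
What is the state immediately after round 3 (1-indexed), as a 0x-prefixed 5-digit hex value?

s_0 = plaintext = 0x67306
s_1 = Round(s_0, k_0) = 0x1E9B7
s_2 = Round(s_1, k_1) = 0x16BFE
s_3 = Round(s_2, k_2) = 0x0E37F
s_4 = Round(s_3, k_3) = 0x296EA

0x0E37F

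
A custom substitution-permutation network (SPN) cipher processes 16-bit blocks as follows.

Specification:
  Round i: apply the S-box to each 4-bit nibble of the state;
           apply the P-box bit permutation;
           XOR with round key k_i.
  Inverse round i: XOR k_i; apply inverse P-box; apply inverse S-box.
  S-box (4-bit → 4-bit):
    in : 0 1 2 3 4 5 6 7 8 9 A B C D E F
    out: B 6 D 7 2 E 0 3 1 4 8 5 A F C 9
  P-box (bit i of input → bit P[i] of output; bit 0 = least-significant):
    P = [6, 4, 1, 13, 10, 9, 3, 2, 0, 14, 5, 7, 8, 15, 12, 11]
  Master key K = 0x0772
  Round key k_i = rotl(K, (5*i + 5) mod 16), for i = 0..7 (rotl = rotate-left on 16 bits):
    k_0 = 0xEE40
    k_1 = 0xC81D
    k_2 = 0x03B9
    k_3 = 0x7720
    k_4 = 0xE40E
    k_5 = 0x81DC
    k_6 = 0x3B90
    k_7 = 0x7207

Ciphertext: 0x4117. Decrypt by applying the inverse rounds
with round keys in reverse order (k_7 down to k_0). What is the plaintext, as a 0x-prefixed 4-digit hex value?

0x9090

s_0 = ciphertext = 0x4117
s_1 = InvRound(s_0, k_7) = 0xB64C
s_2 = InvRound(s_1, k_6) = 0x0A27
s_3 = InvRound(s_2, k_5) = 0x0213
s_4 = InvRound(s_3, k_4) = 0x47DC
s_5 = InvRound(s_4, k_3) = 0x9EE0
s_6 = InvRound(s_5, k_2) = 0xD8B7
s_7 = InvRound(s_6, k_1) = 0x9E99
s_8 = InvRound(s_7, k_0) = 0x9090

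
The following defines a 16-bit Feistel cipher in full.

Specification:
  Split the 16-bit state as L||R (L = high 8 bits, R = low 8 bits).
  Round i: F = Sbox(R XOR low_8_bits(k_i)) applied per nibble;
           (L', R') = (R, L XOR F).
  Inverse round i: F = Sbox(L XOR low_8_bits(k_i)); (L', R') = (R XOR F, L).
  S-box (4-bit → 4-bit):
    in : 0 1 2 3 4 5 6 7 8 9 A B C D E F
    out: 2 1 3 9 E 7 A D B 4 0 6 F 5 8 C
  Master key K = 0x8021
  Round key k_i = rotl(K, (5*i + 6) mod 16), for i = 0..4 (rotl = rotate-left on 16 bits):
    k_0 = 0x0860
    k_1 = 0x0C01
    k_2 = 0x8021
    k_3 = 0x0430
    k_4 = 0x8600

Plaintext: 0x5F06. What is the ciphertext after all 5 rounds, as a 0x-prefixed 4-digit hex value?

s_0 = plaintext = 0x5F06
s_1 = Round(s_0, k_0) = 0x06F5
s_2 = Round(s_1, k_1) = 0xF5C8
s_3 = Round(s_2, k_2) = 0xC871
s_4 = Round(s_3, k_3) = 0x7129
s_5 = Round(s_4, k_4) = 0x2945

0x2945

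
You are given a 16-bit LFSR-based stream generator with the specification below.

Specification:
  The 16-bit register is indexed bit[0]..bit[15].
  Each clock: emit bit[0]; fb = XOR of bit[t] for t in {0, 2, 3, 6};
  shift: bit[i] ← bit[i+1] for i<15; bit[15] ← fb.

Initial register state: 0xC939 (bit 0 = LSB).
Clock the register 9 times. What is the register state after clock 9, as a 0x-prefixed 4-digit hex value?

reg_0 = 0xC939
clock 1: out=1, reg = 0x649C
clock 2: out=0, reg = 0x324E
clock 3: out=0, reg = 0x9927
clock 4: out=1, reg = 0x4C93
clock 5: out=1, reg = 0xA649
clock 6: out=1, reg = 0xD324
clock 7: out=0, reg = 0xE992
clock 8: out=0, reg = 0x74C9
clock 9: out=1, reg = 0xBA64

0xBA64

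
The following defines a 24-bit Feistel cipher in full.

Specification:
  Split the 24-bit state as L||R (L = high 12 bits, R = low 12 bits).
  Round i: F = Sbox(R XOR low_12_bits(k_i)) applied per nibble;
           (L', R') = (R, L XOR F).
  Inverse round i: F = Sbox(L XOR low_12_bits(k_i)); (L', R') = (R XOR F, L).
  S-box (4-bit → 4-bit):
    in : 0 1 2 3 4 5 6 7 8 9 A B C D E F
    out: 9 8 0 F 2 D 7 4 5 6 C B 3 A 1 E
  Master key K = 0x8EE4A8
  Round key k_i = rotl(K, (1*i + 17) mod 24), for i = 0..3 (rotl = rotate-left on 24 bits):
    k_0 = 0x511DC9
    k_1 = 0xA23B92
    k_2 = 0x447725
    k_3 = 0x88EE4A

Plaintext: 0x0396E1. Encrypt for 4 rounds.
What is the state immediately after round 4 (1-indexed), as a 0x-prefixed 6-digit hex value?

s_0 = plaintext = 0x0396E1
s_1 = Round(s_0, k_0) = 0x6E1B3C
s_2 = Round(s_1, k_1) = 0xB3CF20
s_3 = Round(s_2, k_2) = 0xF20EA1
s_4 = Round(s_3, k_3) = 0xEA163B

0xEA163B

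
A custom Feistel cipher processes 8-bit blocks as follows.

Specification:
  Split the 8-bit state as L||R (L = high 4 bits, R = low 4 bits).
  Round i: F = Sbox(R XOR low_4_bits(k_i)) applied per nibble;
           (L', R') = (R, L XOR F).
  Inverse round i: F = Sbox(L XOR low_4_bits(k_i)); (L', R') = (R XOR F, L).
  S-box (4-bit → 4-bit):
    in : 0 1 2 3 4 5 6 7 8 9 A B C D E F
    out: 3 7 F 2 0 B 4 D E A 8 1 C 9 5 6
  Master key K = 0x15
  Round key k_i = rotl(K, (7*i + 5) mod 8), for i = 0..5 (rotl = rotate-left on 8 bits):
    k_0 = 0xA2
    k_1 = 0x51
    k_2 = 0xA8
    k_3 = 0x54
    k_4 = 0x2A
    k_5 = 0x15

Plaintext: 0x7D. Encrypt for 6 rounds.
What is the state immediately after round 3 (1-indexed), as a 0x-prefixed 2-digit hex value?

s_0 = plaintext = 0x7D
s_1 = Round(s_0, k_0) = 0xD1
s_2 = Round(s_1, k_1) = 0x1E
s_3 = Round(s_2, k_2) = 0xE5
s_4 = Round(s_3, k_3) = 0x59
s_5 = Round(s_4, k_4) = 0x97
s_6 = Round(s_5, k_5) = 0x76

0xE5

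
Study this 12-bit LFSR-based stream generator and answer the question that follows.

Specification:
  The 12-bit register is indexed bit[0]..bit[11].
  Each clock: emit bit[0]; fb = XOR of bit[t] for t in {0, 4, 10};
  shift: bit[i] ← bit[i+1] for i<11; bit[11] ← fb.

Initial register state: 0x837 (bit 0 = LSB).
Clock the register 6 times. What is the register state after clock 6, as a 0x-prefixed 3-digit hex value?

reg_0 = 0x837
clock 1: out=1, reg = 0x41B
clock 2: out=1, reg = 0xA0D
clock 3: out=1, reg = 0xD06
clock 4: out=0, reg = 0xE83
clock 5: out=1, reg = 0x741
clock 6: out=1, reg = 0x3A0

0x3A0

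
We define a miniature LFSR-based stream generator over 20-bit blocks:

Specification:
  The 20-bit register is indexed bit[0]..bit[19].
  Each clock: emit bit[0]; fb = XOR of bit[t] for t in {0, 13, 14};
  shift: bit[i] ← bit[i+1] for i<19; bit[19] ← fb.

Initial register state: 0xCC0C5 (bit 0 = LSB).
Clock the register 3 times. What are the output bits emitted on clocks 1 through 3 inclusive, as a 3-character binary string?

reg_0 = 0xCC0C5
clock 1: out=1, reg = 0x66062
clock 2: out=0, reg = 0x33031
clock 3: out=1, reg = 0x19818

101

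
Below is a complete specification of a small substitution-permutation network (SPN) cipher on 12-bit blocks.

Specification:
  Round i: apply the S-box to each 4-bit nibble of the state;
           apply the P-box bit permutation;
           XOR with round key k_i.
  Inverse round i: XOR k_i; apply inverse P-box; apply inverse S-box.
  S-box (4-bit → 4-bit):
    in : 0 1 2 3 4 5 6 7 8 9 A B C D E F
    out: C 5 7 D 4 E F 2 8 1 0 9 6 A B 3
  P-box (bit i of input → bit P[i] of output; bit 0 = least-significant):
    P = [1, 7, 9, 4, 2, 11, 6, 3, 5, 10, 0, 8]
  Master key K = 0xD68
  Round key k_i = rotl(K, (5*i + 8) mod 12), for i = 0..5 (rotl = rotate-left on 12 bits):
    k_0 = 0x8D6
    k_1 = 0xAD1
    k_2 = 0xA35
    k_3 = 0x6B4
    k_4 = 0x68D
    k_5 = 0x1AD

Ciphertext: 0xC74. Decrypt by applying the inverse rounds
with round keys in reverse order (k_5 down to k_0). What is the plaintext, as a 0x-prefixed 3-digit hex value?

s_0 = ciphertext = 0xC74
s_1 = InvRound(s_0, k_5) = 0x55D
s_2 = InvRound(s_1, k_4) = 0x845
s_3 = InvRound(s_2, k_3) = 0x2C5
s_4 = InvRound(s_3, k_2) = 0x9CD
s_5 = InvRound(s_4, k_1) = 0x8B0
s_6 = InvRound(s_5, k_0) = 0x919

0x919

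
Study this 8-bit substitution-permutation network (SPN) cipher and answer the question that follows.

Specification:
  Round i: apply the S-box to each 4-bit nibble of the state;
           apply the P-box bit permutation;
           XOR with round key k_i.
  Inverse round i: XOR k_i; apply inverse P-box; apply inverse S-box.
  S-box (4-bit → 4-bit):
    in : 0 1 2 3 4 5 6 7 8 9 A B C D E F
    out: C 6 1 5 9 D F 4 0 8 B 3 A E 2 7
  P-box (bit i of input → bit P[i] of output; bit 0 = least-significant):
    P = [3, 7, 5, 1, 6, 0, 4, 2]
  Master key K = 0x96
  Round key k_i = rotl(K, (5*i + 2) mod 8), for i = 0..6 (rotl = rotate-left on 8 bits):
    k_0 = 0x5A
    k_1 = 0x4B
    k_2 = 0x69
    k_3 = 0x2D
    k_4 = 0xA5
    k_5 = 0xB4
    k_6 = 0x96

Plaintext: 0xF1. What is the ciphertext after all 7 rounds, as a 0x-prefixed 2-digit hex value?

s_0 = plaintext = 0xF1
s_1 = Round(s_0, k_0) = 0xAB
s_2 = Round(s_1, k_1) = 0x86
s_3 = Round(s_2, k_2) = 0xC3
s_4 = Round(s_3, k_3) = 0x00
s_5 = Round(s_4, k_4) = 0x93
s_6 = Round(s_5, k_5) = 0x98
s_7 = Round(s_6, k_6) = 0x92

0x92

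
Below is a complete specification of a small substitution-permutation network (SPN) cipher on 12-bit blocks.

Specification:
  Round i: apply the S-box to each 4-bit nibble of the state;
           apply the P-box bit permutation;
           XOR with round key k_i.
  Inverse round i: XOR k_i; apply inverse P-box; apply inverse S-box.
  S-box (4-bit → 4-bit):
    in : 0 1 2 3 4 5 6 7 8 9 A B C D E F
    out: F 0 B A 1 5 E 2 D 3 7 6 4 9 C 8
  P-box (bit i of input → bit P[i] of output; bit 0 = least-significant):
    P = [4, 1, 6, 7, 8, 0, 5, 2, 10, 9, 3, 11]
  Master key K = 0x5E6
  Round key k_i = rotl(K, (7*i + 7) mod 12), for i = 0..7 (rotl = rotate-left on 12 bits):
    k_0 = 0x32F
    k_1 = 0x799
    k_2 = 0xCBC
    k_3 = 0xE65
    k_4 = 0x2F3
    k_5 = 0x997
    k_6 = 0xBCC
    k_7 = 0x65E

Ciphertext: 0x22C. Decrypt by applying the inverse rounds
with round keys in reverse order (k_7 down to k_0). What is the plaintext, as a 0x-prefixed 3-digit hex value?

0x912

s_0 = ciphertext = 0x22C
s_1 = InvRound(s_0, k_7) = 0x4CA
s_2 = InvRound(s_1, k_6) = 0x2D7
s_3 = InvRound(s_2, k_5) = 0x34C
s_4 = InvRound(s_3, k_4) = 0xC02
s_5 = InvRound(s_4, k_3) = 0x76B
s_6 = InvRound(s_5, k_2) = 0x320
s_7 = InvRound(s_6, k_1) = 0x5BD
s_8 = InvRound(s_7, k_0) = 0x912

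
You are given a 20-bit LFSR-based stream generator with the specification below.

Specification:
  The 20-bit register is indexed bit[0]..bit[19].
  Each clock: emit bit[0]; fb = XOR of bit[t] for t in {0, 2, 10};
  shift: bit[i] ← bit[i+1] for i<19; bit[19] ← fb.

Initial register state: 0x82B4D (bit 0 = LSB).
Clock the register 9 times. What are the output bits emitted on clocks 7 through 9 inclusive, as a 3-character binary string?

reg_0 = 0x82B4D
clock 1: out=1, reg = 0x415A6
clock 2: out=0, reg = 0x20AD3
clock 3: out=1, reg = 0x90569
clock 4: out=1, reg = 0x482B4
clock 5: out=0, reg = 0xA415A
clock 6: out=0, reg = 0x520AD
clock 7: out=1, reg = 0x29056
clock 8: out=0, reg = 0x9482B
clock 9: out=1, reg = 0xCA415

101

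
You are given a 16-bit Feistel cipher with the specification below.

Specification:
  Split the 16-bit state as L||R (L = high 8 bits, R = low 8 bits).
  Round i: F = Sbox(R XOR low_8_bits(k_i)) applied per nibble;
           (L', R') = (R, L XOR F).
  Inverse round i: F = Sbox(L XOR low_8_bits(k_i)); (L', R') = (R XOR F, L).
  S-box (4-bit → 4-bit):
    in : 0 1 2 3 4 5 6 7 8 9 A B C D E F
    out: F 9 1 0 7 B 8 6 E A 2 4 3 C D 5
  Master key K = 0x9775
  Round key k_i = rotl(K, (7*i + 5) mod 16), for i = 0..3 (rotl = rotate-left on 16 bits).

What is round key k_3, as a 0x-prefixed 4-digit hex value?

0xD65D

K = 0x9775
k_0 = rotl(K, (7*0+5) mod 16) = rotl(K, 5) = 0xEEB2
k_1 = rotl(K, (7*1+5) mod 16) = rotl(K, 12) = 0x5977
k_2 = rotl(K, (7*2+5) mod 16) = rotl(K, 3) = 0xBBAC
k_3 = rotl(K, (7*3+5) mod 16) = rotl(K, 10) = 0xD65D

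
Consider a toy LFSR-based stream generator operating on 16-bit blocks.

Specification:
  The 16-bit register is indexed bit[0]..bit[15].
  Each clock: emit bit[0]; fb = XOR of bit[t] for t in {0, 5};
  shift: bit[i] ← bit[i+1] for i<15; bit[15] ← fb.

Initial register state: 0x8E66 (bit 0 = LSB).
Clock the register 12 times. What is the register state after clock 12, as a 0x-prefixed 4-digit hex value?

0x2158

reg_0 = 0x8E66
clock 1: out=0, reg = 0xC733
clock 2: out=1, reg = 0x6399
clock 3: out=1, reg = 0xB1CC
clock 4: out=0, reg = 0x58E6
clock 5: out=0, reg = 0xAC73
clock 6: out=1, reg = 0x5639
clock 7: out=1, reg = 0x2B1C
clock 8: out=0, reg = 0x158E
clock 9: out=0, reg = 0x0AC7
clock 10: out=1, reg = 0x8563
clock 11: out=1, reg = 0x42B1
clock 12: out=1, reg = 0x2158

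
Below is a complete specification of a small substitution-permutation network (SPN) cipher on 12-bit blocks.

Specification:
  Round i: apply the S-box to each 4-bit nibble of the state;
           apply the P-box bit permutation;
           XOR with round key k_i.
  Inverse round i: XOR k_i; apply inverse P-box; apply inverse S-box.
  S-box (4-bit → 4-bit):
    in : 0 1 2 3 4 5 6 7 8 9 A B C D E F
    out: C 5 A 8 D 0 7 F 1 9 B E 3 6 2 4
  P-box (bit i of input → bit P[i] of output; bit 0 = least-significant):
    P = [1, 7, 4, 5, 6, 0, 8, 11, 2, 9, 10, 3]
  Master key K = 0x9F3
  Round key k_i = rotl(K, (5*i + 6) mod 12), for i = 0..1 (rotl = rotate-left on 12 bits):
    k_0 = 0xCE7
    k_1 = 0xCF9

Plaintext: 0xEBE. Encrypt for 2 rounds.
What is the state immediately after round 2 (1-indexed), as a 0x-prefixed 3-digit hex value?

s_0 = plaintext = 0xEBE
s_1 = Round(s_0, k_0) = 0x766
s_2 = Round(s_1, k_1) = 0xB26

0xB26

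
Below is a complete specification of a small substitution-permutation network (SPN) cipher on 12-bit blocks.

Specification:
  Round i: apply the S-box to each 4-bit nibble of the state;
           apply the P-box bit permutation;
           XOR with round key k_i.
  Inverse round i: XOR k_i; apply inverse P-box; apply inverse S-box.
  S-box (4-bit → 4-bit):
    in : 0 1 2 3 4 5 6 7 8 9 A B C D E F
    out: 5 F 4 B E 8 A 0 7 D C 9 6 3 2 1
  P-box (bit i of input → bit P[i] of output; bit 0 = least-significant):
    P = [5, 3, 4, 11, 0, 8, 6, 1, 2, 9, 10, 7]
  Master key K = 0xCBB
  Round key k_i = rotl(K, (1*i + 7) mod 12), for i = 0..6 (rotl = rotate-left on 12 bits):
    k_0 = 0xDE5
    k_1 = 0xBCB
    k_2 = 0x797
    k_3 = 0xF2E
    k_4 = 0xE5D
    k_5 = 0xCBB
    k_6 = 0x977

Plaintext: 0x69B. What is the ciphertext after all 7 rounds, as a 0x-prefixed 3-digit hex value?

s_0 = plaintext = 0x69B
s_1 = Round(s_0, k_0) = 0x706
s_2 = Round(s_1, k_1) = 0x382
s_3 = Round(s_2, k_2) = 0x442
s_4 = Round(s_3, k_3) = 0x8FC
s_5 = Round(s_4, k_4) = 0x840
s_6 = Round(s_5, k_5) = 0xBCD
s_7 = Round(s_6, k_6) = 0x89B

0x89B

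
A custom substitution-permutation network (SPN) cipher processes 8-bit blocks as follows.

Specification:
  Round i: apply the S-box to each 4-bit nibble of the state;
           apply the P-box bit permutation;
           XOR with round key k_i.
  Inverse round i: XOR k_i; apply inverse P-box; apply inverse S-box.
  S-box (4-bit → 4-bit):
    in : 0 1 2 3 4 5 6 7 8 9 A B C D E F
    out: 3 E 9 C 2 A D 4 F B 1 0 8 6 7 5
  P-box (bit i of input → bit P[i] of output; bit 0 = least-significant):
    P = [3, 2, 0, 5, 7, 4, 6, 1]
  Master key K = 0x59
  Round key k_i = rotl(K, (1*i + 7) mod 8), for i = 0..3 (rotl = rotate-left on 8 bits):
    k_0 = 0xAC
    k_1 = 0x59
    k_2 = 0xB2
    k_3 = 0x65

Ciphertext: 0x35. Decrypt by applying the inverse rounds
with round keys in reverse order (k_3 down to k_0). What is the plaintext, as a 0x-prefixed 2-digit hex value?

s_0 = ciphertext = 0x35
s_1 = InvRound(s_0, k_3) = 0xDB
s_2 = InvRound(s_1, k_2) = 0x76
s_3 = InvRound(s_2, k_1) = 0xC8
s_4 = InvRound(s_3, k_0) = 0x75

0x75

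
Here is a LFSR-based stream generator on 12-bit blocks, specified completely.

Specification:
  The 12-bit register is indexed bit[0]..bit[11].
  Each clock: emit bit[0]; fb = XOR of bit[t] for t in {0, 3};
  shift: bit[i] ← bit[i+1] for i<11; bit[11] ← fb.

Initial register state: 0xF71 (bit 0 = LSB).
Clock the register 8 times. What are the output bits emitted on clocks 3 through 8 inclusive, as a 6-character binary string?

reg_0 = 0xF71
clock 1: out=1, reg = 0xFB8
clock 2: out=0, reg = 0xFDC
clock 3: out=0, reg = 0xFEE
clock 4: out=0, reg = 0xFF7
clock 5: out=1, reg = 0xFFB
clock 6: out=1, reg = 0x7FD
clock 7: out=1, reg = 0x3FE
clock 8: out=0, reg = 0x9FF

001110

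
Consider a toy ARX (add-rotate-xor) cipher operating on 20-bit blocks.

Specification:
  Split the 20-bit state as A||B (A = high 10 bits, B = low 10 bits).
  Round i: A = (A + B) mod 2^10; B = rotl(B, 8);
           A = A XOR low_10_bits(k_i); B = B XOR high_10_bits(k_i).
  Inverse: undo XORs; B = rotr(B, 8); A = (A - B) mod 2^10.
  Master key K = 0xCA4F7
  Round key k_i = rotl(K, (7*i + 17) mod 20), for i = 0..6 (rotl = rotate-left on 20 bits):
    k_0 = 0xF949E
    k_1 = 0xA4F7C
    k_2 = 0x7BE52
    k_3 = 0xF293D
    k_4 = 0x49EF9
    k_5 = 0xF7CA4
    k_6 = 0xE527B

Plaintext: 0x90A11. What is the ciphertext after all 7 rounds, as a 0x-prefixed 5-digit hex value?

s_0 = plaintext = 0x90A11
s_1 = Round(s_0, k_0) = 0x33661
s_2 = Round(s_1, k_1) = 0x14B0B
s_3 = Round(s_2, k_2) = 0x43E2D
s_4 = Round(s_3, k_3) = 0x80641
s_5 = Round(s_4, k_4) = 0xAECB7
s_6 = Round(s_5, k_5) = 0xF58F2
s_7 = Round(s_6, k_6) = 0xACDA8

0xACDA8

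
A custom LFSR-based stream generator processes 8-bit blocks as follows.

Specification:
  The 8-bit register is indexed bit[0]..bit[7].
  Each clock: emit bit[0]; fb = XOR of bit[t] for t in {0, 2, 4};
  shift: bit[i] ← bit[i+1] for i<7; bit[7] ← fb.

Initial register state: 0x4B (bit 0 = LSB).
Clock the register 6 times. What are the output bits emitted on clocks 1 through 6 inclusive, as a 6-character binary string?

reg_0 = 0x4B
clock 1: out=1, reg = 0xA5
clock 2: out=1, reg = 0x52
clock 3: out=0, reg = 0xA9
clock 4: out=1, reg = 0xD4
clock 5: out=0, reg = 0x6A
clock 6: out=0, reg = 0x35

110100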